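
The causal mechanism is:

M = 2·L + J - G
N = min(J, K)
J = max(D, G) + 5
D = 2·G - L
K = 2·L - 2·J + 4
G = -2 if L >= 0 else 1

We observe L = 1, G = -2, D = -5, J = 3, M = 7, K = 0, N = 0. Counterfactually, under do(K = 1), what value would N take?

Intervening sets K = 1 and removes its equation (K = 2·L - 2·J + 4).
G = -2 if L >= 0 else 1  [with L=1]  = -2
D = 2·G - L  [with G=-2, L=1]  = -5
J = max(D, G) + 5  [with D=-5, G=-2]  = 3
N = min(J, K)  [with J=3, K=1]  = 1

1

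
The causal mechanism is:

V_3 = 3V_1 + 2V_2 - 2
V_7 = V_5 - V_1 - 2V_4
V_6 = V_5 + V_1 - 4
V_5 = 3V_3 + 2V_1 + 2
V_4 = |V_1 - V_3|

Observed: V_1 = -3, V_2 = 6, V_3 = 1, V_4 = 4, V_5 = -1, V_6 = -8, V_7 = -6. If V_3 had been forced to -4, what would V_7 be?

-15

The intervention breaks the incoming arrows to V_3: V_3 = 3V_1 + 2V_2 - 2 no longer applies, and V_3 = -4.
V_4 = |V_1 - V_3|  [with V_1=-3, V_3=-4]  = 1
V_5 = 3V_3 + 2V_1 + 2  [with V_3=-4, V_1=-3]  = -16
V_7 = V_5 - V_1 - 2V_4  [with V_5=-16, V_1=-3, V_4=1]  = -15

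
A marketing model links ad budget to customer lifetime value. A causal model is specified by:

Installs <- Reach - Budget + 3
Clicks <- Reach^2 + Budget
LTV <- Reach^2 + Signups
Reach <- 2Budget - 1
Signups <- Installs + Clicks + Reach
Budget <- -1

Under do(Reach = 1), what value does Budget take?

Under do(Reach=1), the mechanism Reach <- 2Budget - 1 is discarded; Reach is fixed at 1.
Budget is not downstream of the intervention, so its value is determined by the original equations.

-1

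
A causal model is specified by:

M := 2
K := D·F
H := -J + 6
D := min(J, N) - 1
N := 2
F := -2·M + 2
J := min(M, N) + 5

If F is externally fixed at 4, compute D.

The intervention breaks the incoming arrows to F: F := -2·M + 2 no longer applies, and F = 4.
Since D is not a descendant of the intervened variable, it is unaffected.
J = min(M, N) + 5  [with M=2, N=2]  = 7
D = min(J, N) - 1  [with J=7, N=2]  = 1

1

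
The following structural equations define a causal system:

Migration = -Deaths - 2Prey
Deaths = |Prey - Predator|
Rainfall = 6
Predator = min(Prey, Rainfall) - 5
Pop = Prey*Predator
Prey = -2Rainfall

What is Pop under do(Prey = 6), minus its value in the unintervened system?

-198

Under do(Prey=6), the mechanism Prey = -2Rainfall is discarded; Prey is fixed at 6.
Predator = min(Prey, Rainfall) - 5  [with Prey=6, Rainfall=6]  = 1
Pop = Prey*Predator  [with Prey=6, Predator=1]  = 6
Without intervention: Prey = -2Rainfall  [with Rainfall=6]  = -12; Predator = min(Prey, Rainfall) - 5  [with Prey=-12, Rainfall=6]  = -17; Pop = Prey*Predator  [with Prey=-12, Predator=-17]  = 204.
Change = 6 − 204 = -198.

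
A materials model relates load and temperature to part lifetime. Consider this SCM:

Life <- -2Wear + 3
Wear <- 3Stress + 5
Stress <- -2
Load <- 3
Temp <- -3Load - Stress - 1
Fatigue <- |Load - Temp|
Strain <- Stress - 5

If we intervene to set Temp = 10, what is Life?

5

The intervention breaks the incoming arrows to Temp: Temp <- -3Load - Stress - 1 no longer applies, and Temp = 10.
No directed path runs from Temp to Life, so Life keeps its natural value.
Wear = 3Stress + 5  [with Stress=-2]  = -1
Life = -2Wear + 3  [with Wear=-1]  = 5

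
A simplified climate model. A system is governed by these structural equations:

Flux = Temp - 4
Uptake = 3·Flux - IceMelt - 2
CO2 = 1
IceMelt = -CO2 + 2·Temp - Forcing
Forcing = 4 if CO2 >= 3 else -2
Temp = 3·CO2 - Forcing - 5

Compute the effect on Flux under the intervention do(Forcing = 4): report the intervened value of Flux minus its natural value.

do(Forcing=4) replaces the equation Forcing = 4 if CO2 >= 3 else -2 with the constant Forcing = 4.
Temp = 3·CO2 - Forcing - 5  [with CO2=1, Forcing=4]  = -6
Flux = Temp - 4  [with Temp=-6]  = -10
Without intervention: Forcing = 4 if CO2 >= 3 else -2  [with CO2=1]  = -2; Temp = 3·CO2 - Forcing - 5  [with CO2=1, Forcing=-2]  = 0; Flux = Temp - 4  [with Temp=0]  = -4.
Change = -10 − (-4) = -6.

-6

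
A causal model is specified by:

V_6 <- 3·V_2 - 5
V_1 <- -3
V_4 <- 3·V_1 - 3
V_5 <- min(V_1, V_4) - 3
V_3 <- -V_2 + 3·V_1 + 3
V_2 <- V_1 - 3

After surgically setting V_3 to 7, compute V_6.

-23

The intervention breaks the incoming arrows to V_3: V_3 <- -V_2 + 3·V_1 + 3 no longer applies, and V_3 = 7.
No directed path runs from V_3 to V_6, so V_6 keeps its natural value.
V_2 = V_1 - 3  [with V_1=-3]  = -6
V_6 = 3·V_2 - 5  [with V_2=-6]  = -23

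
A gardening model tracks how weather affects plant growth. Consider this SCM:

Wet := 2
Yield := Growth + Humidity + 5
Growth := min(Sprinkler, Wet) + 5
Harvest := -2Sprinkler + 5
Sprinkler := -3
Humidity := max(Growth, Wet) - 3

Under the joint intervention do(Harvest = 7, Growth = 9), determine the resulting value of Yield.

Under do(Harvest = 7, Growth = 9), each intervened variable's structural equation is replaced by its fixed value.
Humidity = max(Growth, Wet) - 3  [with Growth=9, Wet=2]  = 6
Yield = Growth + Humidity + 5  [with Growth=9, Humidity=6]  = 20

20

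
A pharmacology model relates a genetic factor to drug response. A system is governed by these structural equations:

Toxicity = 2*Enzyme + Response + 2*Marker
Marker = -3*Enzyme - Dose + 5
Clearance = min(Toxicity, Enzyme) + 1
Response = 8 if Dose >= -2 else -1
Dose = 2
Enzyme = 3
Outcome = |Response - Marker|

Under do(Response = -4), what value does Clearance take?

-9

Under do(Response=-4), the mechanism Response = 8 if Dose >= -2 else -1 is discarded; Response is fixed at -4.
Marker = -3*Enzyme - Dose + 5  [with Enzyme=3, Dose=2]  = -6
Toxicity = 2*Enzyme + Response + 2*Marker  [with Enzyme=3, Response=-4, Marker=-6]  = -10
Clearance = min(Toxicity, Enzyme) + 1  [with Toxicity=-10, Enzyme=3]  = -9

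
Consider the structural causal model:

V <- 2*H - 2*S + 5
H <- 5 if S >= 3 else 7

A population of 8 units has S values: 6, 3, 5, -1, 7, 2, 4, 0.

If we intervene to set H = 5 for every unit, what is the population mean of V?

Under do(H=5), H's equation is replaced by H=5 for every unit. Per-unit V: 3, 9, 5, 17, 1, 11, 7, 15. Mean = 8.5.

8.5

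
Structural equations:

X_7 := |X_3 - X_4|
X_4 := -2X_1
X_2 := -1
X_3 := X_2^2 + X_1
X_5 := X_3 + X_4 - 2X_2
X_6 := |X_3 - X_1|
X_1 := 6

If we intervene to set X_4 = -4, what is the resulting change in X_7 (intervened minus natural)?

The intervention breaks the incoming arrows to X_4: X_4 := -2X_1 no longer applies, and X_4 = -4.
X_3 = X_2^2 + X_1  [with X_2=-1, X_1=6]  = 7
X_7 = |X_3 - X_4|  [with X_3=7, X_4=-4]  = 11
Without intervention: X_3 = X_2^2 + X_1  [with X_2=-1, X_1=6]  = 7; X_4 = -2X_1  [with X_1=6]  = -12; X_7 = |X_3 - X_4|  [with X_3=7, X_4=-12]  = 19.
Change = 11 − 19 = -8.

-8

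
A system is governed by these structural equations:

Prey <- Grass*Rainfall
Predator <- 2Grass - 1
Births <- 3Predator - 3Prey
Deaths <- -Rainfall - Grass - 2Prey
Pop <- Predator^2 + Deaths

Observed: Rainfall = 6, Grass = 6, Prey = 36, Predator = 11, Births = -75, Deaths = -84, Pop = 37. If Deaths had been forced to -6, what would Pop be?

Intervening sets Deaths = -6 and removes its equation (Deaths <- -Rainfall - Grass - 2Prey).
Predator = 2Grass - 1  [with Grass=6]  = 11
Pop = Predator^2 + Deaths  [with Predator=11, Deaths=-6]  = 115

115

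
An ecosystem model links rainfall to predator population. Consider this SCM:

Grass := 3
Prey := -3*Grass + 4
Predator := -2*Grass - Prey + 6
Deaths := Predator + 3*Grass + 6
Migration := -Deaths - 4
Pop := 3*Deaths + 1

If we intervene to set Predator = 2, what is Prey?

-5

Under do(Predator=2), the mechanism Predator := -2*Grass - Prey + 6 is discarded; Predator is fixed at 2.
Since Prey is not a descendant of the intervened variable, it is unaffected.
Prey = -3*Grass + 4  [with Grass=3]  = -5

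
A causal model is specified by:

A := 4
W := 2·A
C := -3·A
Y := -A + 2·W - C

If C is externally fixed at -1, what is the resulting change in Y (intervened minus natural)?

The intervention breaks the incoming arrows to C: C := -3·A no longer applies, and C = -1.
W = 2·A  [with A=4]  = 8
Y = -A + 2·W - C  [with A=4, W=8, C=-1]  = 13
Without intervention: W = 2·A  [with A=4]  = 8; C = -3·A  [with A=4]  = -12; Y = -A + 2·W - C  [with A=4, W=8, C=-12]  = 24.
Change = 13 − 24 = -11.

-11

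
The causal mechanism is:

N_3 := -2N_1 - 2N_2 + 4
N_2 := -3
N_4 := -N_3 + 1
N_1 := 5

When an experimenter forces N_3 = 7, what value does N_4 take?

-6

The intervention breaks the incoming arrows to N_3: N_3 := -2N_1 - 2N_2 + 4 no longer applies, and N_3 = 7.
N_4 = -N_3 + 1  [with N_3=7]  = -6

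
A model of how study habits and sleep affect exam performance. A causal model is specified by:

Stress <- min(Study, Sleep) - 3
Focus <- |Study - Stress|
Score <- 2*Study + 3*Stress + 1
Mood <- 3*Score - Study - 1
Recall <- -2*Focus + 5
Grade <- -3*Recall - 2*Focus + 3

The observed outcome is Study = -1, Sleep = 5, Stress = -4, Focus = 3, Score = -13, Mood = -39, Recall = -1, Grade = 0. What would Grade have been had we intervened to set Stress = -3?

The intervention breaks the incoming arrows to Stress: Stress <- min(Study, Sleep) - 3 no longer applies, and Stress = -3.
Focus = |Study - Stress|  [with Study=-1, Stress=-3]  = 2
Recall = -2*Focus + 5  [with Focus=2]  = 1
Grade = -3*Recall - 2*Focus + 3  [with Recall=1, Focus=2]  = -4

-4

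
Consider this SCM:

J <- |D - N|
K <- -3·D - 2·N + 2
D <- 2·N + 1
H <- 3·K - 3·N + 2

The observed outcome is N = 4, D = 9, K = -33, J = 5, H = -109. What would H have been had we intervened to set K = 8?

do(K=8) replaces the equation K <- -3·D - 2·N + 2 with the constant K = 8.
H = 3·K - 3·N + 2  [with K=8, N=4]  = 14

14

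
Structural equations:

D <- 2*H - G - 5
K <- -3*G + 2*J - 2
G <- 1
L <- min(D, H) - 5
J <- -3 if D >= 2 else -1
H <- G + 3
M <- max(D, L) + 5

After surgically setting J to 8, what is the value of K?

11

Intervening sets J = 8 and removes its equation (J <- -3 if D >= 2 else -1).
K = -3*G + 2*J - 2  [with G=1, J=8]  = 11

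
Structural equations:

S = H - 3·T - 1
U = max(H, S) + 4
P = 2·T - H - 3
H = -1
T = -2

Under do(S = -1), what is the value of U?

Intervening sets S = -1 and removes its equation (S = H - 3·T - 1).
U = max(H, S) + 4  [with H=-1, S=-1]  = 3

3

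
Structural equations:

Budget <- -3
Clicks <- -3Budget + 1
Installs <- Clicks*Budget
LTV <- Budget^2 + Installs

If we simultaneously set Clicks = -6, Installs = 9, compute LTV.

Setting Clicks = -6, Installs = 9 by intervention discards those variables' equations.
LTV = Budget^2 + Installs  [with Budget=-3, Installs=9]  = 18

18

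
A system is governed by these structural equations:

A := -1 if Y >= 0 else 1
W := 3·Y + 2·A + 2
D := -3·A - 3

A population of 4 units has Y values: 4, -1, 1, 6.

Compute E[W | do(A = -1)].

7.5

do(A=-1) breaks A's dependence on Y. With A=-1 fixed, W across the units is 12, -3, 3, 18, mean 7.5.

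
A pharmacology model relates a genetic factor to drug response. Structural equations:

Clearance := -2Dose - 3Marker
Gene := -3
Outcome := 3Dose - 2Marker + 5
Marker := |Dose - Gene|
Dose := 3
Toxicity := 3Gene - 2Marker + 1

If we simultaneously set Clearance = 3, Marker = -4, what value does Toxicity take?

0

Under do(Clearance = 3, Marker = -4), each intervened variable's structural equation is replaced by its fixed value.
Toxicity = 3Gene - 2Marker + 1  [with Gene=-3, Marker=-4]  = 0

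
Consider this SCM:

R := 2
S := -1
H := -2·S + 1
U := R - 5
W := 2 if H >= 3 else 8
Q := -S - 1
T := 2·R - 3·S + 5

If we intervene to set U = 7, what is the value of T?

12

The intervention breaks the incoming arrows to U: U := R - 5 no longer applies, and U = 7.
No directed path runs from U to T, so T keeps its natural value.
T = 2·R - 3·S + 5  [with R=2, S=-1]  = 12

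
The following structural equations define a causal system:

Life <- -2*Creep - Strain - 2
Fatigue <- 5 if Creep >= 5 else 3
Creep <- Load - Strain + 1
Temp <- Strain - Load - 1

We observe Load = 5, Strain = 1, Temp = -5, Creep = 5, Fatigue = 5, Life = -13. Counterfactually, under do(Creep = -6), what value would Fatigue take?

Intervening sets Creep = -6 and removes its equation (Creep <- Load - Strain + 1).
Fatigue = 5 if Creep >= 5 else 3  [with Creep=-6]  = 3

3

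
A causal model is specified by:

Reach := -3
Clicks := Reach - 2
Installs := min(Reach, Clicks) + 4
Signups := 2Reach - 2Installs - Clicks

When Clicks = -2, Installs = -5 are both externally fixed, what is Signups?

Setting Clicks = -2, Installs = -5 by intervention discards those variables' equations.
Signups = 2Reach - 2Installs - Clicks  [with Reach=-3, Installs=-5, Clicks=-2]  = 6

6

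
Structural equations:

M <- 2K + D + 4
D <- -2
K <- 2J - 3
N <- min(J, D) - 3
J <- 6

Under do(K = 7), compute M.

16

do(K=7) replaces the equation K <- 2J - 3 with the constant K = 7.
M = 2K + D + 4  [with K=7, D=-2]  = 16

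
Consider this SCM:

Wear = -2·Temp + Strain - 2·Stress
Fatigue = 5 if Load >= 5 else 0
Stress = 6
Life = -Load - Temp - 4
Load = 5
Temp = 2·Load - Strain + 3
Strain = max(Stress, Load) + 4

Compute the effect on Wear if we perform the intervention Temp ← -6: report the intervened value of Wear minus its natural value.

Intervening sets Temp = -6 and removes its equation (Temp = 2·Load - Strain + 3).
Strain = max(Stress, Load) + 4  [with Stress=6, Load=5]  = 10
Wear = -2·Temp + Strain - 2·Stress  [with Temp=-6, Strain=10, Stress=6]  = 10
Without intervention: Strain = max(Stress, Load) + 4  [with Stress=6, Load=5]  = 10; Temp = 2·Load - Strain + 3  [with Load=5, Strain=10]  = 3; Wear = -2·Temp + Strain - 2·Stress  [with Temp=3, Strain=10, Stress=6]  = -8.
Change = 10 − (-8) = 18.

18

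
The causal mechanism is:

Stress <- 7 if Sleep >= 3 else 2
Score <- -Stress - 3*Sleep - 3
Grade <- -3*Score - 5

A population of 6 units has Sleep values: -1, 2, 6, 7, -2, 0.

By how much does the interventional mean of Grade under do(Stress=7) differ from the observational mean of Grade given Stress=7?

do(Stress=7) breaks Stress's dependence on Sleep. With Stress=7 fixed, Grade across the units is 16, 43, 79, 88, 7, 25, mean 43.
Conditioning on Stress=7 selects the 2 unit(s) with Sleep ∈ {6, 7}. Their Grade values: 79, 88. Mean = 83.5.
Difference = 43 − 83.5 = -40.5.

-40.5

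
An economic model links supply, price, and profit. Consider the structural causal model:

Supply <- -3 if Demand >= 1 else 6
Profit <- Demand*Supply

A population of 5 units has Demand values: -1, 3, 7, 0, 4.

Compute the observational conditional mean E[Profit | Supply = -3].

-14

Observing Supply=-3 restricts to units where Supply's equation naturally yields -3: Demand ∈ {3, 7, 4}. In that subpopulation Profit = -9, -21, -12, mean -14.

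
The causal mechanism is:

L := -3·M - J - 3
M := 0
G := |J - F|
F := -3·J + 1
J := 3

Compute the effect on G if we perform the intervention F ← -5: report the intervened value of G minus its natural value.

Intervening sets F = -5 and removes its equation (F := -3·J + 1).
G = |J - F|  [with J=3, F=-5]  = 8
Without intervention: F = -3·J + 1  [with J=3]  = -8; G = |J - F|  [with J=3, F=-8]  = 11.
Change = 8 − 11 = -3.

-3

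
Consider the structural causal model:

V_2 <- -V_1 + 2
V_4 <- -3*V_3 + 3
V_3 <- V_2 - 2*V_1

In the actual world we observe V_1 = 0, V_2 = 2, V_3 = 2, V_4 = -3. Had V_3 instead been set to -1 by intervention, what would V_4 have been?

6

The intervention breaks the incoming arrows to V_3: V_3 <- V_2 - 2*V_1 no longer applies, and V_3 = -1.
V_4 = -3*V_3 + 3  [with V_3=-1]  = 6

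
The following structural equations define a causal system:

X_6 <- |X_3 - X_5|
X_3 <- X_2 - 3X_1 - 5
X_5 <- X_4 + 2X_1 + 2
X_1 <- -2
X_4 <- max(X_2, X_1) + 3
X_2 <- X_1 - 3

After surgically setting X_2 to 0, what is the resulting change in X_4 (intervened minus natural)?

2

Under do(X_2=0), the mechanism X_2 <- X_1 - 3 is discarded; X_2 is fixed at 0.
X_4 = max(X_2, X_1) + 3  [with X_2=0, X_1=-2]  = 3
Without intervention: X_2 = X_1 - 3  [with X_1=-2]  = -5; X_4 = max(X_2, X_1) + 3  [with X_2=-5, X_1=-2]  = 1.
Change = 3 − 1 = 2.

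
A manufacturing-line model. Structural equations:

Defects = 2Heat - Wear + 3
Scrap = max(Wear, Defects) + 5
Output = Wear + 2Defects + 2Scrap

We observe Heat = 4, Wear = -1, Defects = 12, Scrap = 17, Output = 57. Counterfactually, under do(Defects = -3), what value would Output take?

do(Defects=-3) replaces the equation Defects = 2Heat - Wear + 3 with the constant Defects = -3.
Scrap = max(Wear, Defects) + 5  [with Wear=-1, Defects=-3]  = 4
Output = Wear + 2Defects + 2Scrap  [with Wear=-1, Defects=-3, Scrap=4]  = 1

1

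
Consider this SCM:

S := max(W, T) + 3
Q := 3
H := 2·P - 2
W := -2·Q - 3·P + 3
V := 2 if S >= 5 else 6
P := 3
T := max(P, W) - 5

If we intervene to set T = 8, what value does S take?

The intervention breaks the incoming arrows to T: T := max(P, W) - 5 no longer applies, and T = 8.
W = -2·Q - 3·P + 3  [with Q=3, P=3]  = -12
S = max(W, T) + 3  [with W=-12, T=8]  = 11

11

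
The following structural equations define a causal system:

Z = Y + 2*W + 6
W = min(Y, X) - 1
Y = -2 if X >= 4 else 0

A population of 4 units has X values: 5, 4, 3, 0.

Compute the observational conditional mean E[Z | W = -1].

Observing W=-1 restricts to units where W's equation naturally yields -1: X ∈ {3, 0}. In that subpopulation Z = 4, 4, mean 4.

4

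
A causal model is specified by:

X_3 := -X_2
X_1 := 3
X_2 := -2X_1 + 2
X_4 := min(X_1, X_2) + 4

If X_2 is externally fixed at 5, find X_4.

Under do(X_2=5), the mechanism X_2 := -2X_1 + 2 is discarded; X_2 is fixed at 5.
X_4 = min(X_1, X_2) + 4  [with X_1=3, X_2=5]  = 7

7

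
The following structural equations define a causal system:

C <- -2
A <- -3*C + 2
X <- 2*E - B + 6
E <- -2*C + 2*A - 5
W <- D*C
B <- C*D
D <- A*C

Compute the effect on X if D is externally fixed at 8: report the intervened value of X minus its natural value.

The intervention breaks the incoming arrows to D: D <- A*C no longer applies, and D = 8.
A = -3*C + 2  [with C=-2]  = 8
B = C*D  [with C=-2, D=8]  = -16
E = -2*C + 2*A - 5  [with C=-2, A=8]  = 15
X = 2*E - B + 6  [with E=15, B=-16]  = 52
Without intervention: A = -3*C + 2  [with C=-2]  = 8; D = A*C  [with A=8, C=-2]  = -16; B = C*D  [with C=-2, D=-16]  = 32; E = -2*C + 2*A - 5  [with C=-2, A=8]  = 15; X = 2*E - B + 6  [with E=15, B=32]  = 4.
Change = 52 − 4 = 48.

48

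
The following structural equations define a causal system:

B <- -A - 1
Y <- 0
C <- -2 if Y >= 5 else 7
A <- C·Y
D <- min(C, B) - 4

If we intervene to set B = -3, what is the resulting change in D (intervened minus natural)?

-2

Intervening sets B = -3 and removes its equation (B <- -A - 1).
C = -2 if Y >= 5 else 7  [with Y=0]  = 7
D = min(C, B) - 4  [with C=7, B=-3]  = -7
Without intervention: C = -2 if Y >= 5 else 7  [with Y=0]  = 7; A = C·Y  [with C=7, Y=0]  = 0; B = -A - 1  [with A=0]  = -1; D = min(C, B) - 4  [with C=7, B=-1]  = -5.
Change = -7 − (-5) = -2.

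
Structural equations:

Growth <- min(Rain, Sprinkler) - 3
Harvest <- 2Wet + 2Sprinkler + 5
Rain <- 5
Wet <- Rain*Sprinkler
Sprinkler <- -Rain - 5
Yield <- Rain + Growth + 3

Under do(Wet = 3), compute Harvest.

-9

The intervention breaks the incoming arrows to Wet: Wet <- Rain*Sprinkler no longer applies, and Wet = 3.
Sprinkler = -Rain - 5  [with Rain=5]  = -10
Harvest = 2Wet + 2Sprinkler + 5  [with Wet=3, Sprinkler=-10]  = -9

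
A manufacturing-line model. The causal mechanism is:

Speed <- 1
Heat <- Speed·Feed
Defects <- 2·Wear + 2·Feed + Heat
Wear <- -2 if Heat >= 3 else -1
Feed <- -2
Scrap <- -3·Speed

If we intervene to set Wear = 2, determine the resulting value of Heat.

-2

Under do(Wear=2), the mechanism Wear <- -2 if Heat >= 3 else -1 is discarded; Wear is fixed at 2.
Since Heat is not a descendant of the intervened variable, it is unaffected.
Heat = Speed·Feed  [with Speed=1, Feed=-2]  = -2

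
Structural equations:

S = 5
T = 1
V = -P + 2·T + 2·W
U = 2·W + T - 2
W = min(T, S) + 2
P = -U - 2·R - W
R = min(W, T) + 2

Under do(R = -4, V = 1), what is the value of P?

0

Under do(R = -4, V = 1), each intervened variable's structural equation is replaced by its fixed value.
W = min(T, S) + 2  [with T=1, S=5]  = 3
U = 2·W + T - 2  [with W=3, T=1]  = 5
P = -U - 2·R - W  [with U=5, R=-4, W=3]  = 0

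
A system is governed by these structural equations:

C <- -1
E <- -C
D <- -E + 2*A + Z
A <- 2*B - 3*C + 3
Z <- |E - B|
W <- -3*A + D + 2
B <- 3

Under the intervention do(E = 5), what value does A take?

The intervention breaks the incoming arrows to E: E <- -C no longer applies, and E = 5.
A is not downstream of the intervention, so its value is determined by the original equations.
A = 2*B - 3*C + 3  [with B=3, C=-1]  = 12

12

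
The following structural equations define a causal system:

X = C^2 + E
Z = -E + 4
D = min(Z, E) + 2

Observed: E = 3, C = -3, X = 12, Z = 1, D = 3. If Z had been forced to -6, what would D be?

-4

Intervening sets Z = -6 and removes its equation (Z = -E + 4).
D = min(Z, E) + 2  [with Z=-6, E=3]  = -4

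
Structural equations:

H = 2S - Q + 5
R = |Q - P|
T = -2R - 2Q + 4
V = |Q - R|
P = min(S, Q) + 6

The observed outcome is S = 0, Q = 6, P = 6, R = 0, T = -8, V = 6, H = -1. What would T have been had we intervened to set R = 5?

Intervening sets R = 5 and removes its equation (R = |Q - P|).
T = -2R - 2Q + 4  [with R=5, Q=6]  = -18

-18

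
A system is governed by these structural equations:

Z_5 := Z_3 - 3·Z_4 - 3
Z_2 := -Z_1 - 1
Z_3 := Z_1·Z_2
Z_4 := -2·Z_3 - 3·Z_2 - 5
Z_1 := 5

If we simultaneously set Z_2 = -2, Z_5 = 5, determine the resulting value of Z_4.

21

The joint intervention fixes Z_2 = -2, Z_5 = 5, removing each variable's own equation.
Z_3 = Z_1·Z_2  [with Z_1=5, Z_2=-2]  = -10
Z_4 = -2·Z_3 - 3·Z_2 - 5  [with Z_3=-10, Z_2=-2]  = 21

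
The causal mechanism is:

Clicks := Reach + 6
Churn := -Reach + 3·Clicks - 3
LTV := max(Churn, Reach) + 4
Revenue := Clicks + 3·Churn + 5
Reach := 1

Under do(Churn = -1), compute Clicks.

Under do(Churn=-1), the mechanism Churn := -Reach + 3·Clicks - 3 is discarded; Churn is fixed at -1.
Since Clicks is not a descendant of the intervened variable, it is unaffected.
Clicks = Reach + 6  [with Reach=1]  = 7

7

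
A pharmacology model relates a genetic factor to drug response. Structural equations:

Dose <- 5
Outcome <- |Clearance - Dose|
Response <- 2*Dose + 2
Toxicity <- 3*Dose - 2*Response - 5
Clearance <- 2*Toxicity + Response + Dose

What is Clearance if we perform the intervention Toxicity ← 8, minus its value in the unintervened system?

44

The intervention breaks the incoming arrows to Toxicity: Toxicity <- 3*Dose - 2*Response - 5 no longer applies, and Toxicity = 8.
Response = 2*Dose + 2  [with Dose=5]  = 12
Clearance = 2*Toxicity + Response + Dose  [with Toxicity=8, Response=12, Dose=5]  = 33
Without intervention: Response = 2*Dose + 2  [with Dose=5]  = 12; Toxicity = 3*Dose - 2*Response - 5  [with Dose=5, Response=12]  = -14; Clearance = 2*Toxicity + Response + Dose  [with Toxicity=-14, Response=12, Dose=5]  = -11.
Change = 33 − (-11) = 44.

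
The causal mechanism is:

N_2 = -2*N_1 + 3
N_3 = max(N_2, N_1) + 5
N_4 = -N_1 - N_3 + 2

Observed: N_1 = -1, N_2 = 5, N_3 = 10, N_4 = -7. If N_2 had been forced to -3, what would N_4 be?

-1

Under do(N_2=-3), the mechanism N_2 = -2*N_1 + 3 is discarded; N_2 is fixed at -3.
N_3 = max(N_2, N_1) + 5  [with N_2=-3, N_1=-1]  = 4
N_4 = -N_1 - N_3 + 2  [with N_1=-1, N_3=4]  = -1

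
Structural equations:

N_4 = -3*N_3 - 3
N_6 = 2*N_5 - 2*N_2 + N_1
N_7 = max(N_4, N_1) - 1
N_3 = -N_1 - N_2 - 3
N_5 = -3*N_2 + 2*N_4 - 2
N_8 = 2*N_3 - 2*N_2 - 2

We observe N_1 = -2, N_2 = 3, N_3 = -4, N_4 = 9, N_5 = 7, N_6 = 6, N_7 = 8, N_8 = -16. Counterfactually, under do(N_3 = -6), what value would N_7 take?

The intervention breaks the incoming arrows to N_3: N_3 = -N_1 - N_2 - 3 no longer applies, and N_3 = -6.
N_4 = -3*N_3 - 3  [with N_3=-6]  = 15
N_7 = max(N_4, N_1) - 1  [with N_4=15, N_1=-2]  = 14

14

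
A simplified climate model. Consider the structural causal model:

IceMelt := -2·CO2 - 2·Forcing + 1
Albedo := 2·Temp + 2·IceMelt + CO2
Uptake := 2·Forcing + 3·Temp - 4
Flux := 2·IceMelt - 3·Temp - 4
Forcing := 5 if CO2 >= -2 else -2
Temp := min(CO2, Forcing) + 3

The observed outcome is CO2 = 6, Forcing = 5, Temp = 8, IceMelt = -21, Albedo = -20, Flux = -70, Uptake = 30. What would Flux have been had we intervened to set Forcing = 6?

Under do(Forcing=6), the mechanism Forcing := 5 if CO2 >= -2 else -2 is discarded; Forcing is fixed at 6.
Temp = min(CO2, Forcing) + 3  [with CO2=6, Forcing=6]  = 9
IceMelt = -2·CO2 - 2·Forcing + 1  [with CO2=6, Forcing=6]  = -23
Flux = 2·IceMelt - 3·Temp - 4  [with IceMelt=-23, Temp=9]  = -77

-77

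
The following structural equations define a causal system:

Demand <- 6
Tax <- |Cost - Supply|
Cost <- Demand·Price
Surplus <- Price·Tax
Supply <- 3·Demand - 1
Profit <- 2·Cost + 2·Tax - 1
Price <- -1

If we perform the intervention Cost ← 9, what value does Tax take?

8

Intervening sets Cost = 9 and removes its equation (Cost <- Demand·Price).
Supply = 3·Demand - 1  [with Demand=6]  = 17
Tax = |Cost - Supply|  [with Cost=9, Supply=17]  = 8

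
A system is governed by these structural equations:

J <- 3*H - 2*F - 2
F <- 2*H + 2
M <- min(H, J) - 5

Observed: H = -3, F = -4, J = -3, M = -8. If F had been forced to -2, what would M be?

-12

Under do(F=-2), the mechanism F <- 2*H + 2 is discarded; F is fixed at -2.
J = 3*H - 2*F - 2  [with H=-3, F=-2]  = -7
M = min(H, J) - 5  [with H=-3, J=-7]  = -12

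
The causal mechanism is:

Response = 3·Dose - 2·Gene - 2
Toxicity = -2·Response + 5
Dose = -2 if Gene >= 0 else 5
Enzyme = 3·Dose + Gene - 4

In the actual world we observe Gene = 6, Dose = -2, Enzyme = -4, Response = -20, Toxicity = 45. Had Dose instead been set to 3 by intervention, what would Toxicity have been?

do(Dose=3) replaces the equation Dose = -2 if Gene >= 0 else 5 with the constant Dose = 3.
Response = 3·Dose - 2·Gene - 2  [with Dose=3, Gene=6]  = -5
Toxicity = -2·Response + 5  [with Response=-5]  = 15

15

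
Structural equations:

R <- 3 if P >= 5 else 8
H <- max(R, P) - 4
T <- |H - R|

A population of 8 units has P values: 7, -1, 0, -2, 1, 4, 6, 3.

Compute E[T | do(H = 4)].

3.25

do(H=4) breaks H's dependence on P. With H=4 fixed, T across the units is 1, 4, 4, 4, 4, 4, 1, 4, mean 3.25.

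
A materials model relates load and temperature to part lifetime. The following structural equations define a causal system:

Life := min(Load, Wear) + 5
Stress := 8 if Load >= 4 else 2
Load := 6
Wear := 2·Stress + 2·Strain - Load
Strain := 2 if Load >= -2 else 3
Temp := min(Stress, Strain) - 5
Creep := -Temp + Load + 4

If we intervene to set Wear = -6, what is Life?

-1

Intervening sets Wear = -6 and removes its equation (Wear := 2·Stress + 2·Strain - Load).
Life = min(Load, Wear) + 5  [with Load=6, Wear=-6]  = -1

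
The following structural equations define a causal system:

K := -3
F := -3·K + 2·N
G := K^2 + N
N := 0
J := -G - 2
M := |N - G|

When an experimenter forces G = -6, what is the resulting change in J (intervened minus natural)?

The intervention breaks the incoming arrows to G: G := K^2 + N no longer applies, and G = -6.
J = -G - 2  [with G=-6]  = 4
Without intervention: G = K^2 + N  [with K=-3, N=0]  = 9; J = -G - 2  [with G=9]  = -11.
Change = 4 − (-11) = 15.

15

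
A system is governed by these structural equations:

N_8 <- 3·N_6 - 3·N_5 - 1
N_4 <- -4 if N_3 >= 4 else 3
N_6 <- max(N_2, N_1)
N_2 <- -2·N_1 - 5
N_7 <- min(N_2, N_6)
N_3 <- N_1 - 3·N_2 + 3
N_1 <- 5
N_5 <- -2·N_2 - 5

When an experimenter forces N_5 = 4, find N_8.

do(N_5=4) replaces the equation N_5 <- -2·N_2 - 5 with the constant N_5 = 4.
N_2 = -2·N_1 - 5  [with N_1=5]  = -15
N_6 = max(N_2, N_1)  [with N_2=-15, N_1=5]  = 5
N_8 = 3·N_6 - 3·N_5 - 1  [with N_6=5, N_5=4]  = 2

2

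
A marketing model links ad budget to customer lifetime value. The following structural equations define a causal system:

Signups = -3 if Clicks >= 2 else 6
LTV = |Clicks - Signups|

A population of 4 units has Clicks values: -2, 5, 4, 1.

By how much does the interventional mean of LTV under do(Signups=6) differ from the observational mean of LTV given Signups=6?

Every unit gets Signups=6 under the intervention. LTV values become 8, 1, 2, 5; E[LTV|do(Signups=6)] = 4.
E[LTV|Signups=6] averages over only the 2 units with Signups=6 (Clicks = -2, 1): LTV = 8, 5, mean 6.5.
Difference = 4 − 6.5 = -2.5.

-2.5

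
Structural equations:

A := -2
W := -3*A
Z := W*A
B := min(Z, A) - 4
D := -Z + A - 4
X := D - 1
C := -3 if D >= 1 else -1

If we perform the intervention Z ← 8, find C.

The intervention breaks the incoming arrows to Z: Z := W*A no longer applies, and Z = 8.
D = -Z + A - 4  [with Z=8, A=-2]  = -14
C = -3 if D >= 1 else -1  [with D=-14]  = -1

-1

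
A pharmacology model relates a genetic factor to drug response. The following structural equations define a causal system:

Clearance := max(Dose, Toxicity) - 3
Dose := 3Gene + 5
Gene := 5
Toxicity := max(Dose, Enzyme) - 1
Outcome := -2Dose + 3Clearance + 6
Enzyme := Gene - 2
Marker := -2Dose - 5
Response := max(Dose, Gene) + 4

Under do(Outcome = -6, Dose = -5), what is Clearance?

-1

The joint intervention fixes Outcome = -6, Dose = -5, removing each variable's own equation.
Enzyme = Gene - 2  [with Gene=5]  = 3
Toxicity = max(Dose, Enzyme) - 1  [with Dose=-5, Enzyme=3]  = 2
Clearance = max(Dose, Toxicity) - 3  [with Dose=-5, Toxicity=2]  = -1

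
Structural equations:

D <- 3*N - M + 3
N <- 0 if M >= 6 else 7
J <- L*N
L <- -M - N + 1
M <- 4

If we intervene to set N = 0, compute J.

do(N=0) replaces the equation N <- 0 if M >= 6 else 7 with the constant N = 0.
L = -M - N + 1  [with M=4, N=0]  = -3
J = L*N  [with L=-3, N=0]  = 0

0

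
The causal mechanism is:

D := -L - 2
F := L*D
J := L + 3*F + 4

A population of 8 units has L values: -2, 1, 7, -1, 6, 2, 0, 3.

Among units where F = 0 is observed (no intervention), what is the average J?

3

Conditioning on F=0 selects the 2 unit(s) with L ∈ {-2, 0}. Their J values: 2, 4. Mean = 3.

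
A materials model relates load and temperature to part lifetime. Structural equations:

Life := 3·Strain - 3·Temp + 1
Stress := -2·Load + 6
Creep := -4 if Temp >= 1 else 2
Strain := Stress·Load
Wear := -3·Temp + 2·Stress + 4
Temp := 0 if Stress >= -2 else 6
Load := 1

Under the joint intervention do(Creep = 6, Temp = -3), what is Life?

Setting Creep = 6, Temp = -3 by intervention discards those variables' equations.
Stress = -2·Load + 6  [with Load=1]  = 4
Strain = Stress·Load  [with Stress=4, Load=1]  = 4
Life = 3·Strain - 3·Temp + 1  [with Strain=4, Temp=-3]  = 22

22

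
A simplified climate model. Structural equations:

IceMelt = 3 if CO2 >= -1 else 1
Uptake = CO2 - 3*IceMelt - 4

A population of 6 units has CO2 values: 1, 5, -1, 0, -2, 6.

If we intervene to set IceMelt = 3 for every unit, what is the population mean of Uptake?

do(IceMelt=3) breaks IceMelt's dependence on CO2. With IceMelt=3 fixed, Uptake across the units is -12, -8, -14, -13, -15, -7, mean -11.5.

-11.5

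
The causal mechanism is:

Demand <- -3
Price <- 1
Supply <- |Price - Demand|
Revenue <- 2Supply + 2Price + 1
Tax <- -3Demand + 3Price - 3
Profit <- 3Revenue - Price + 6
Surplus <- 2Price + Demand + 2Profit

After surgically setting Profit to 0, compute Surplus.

Intervening sets Profit = 0 and removes its equation (Profit <- 3Revenue - Price + 6).
Surplus = 2Price + Demand + 2Profit  [with Price=1, Demand=-3, Profit=0]  = -1

-1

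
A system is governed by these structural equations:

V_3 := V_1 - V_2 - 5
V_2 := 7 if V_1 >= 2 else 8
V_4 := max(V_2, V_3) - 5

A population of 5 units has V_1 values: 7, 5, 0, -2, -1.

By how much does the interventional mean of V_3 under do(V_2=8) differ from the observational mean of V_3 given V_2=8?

do(V_2=8) breaks V_2's dependence on V_1. With V_2=8 fixed, V_3 across the units is -6, -8, -13, -15, -14, mean -11.2.
Observing V_2=8 restricts to units where V_2's equation naturally yields 8: V_1 ∈ {0, -2, -1}. In that subpopulation V_3 = -13, -15, -14, mean -14.
Difference = -11.2 − (-14) = 2.8.

2.8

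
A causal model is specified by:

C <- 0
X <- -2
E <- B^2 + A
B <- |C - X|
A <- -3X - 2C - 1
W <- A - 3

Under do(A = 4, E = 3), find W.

1

The joint intervention fixes A = 4, E = 3, removing each variable's own equation.
W = A - 3  [with A=4]  = 1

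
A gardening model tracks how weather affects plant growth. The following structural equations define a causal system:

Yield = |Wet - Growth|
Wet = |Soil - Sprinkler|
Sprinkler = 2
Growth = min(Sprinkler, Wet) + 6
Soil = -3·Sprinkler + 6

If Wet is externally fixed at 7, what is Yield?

do(Wet=7) replaces the equation Wet = |Soil - Sprinkler| with the constant Wet = 7.
Growth = min(Sprinkler, Wet) + 6  [with Sprinkler=2, Wet=7]  = 8
Yield = |Wet - Growth|  [with Wet=7, Growth=8]  = 1

1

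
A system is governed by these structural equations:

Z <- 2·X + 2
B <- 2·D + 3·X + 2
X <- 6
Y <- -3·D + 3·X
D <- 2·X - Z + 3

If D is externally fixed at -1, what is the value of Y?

do(D=-1) replaces the equation D <- 2·X - Z + 3 with the constant D = -1.
Y = -3·D + 3·X  [with D=-1, X=6]  = 21

21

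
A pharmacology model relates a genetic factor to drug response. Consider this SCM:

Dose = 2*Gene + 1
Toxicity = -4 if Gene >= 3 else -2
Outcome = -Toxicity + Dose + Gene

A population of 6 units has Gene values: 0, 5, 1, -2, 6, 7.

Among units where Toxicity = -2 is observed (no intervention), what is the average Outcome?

Observing Toxicity=-2 restricts to units where Toxicity's equation naturally yields -2: Gene ∈ {0, 1, -2}. In that subpopulation Outcome = 3, 6, -3, mean 2.

2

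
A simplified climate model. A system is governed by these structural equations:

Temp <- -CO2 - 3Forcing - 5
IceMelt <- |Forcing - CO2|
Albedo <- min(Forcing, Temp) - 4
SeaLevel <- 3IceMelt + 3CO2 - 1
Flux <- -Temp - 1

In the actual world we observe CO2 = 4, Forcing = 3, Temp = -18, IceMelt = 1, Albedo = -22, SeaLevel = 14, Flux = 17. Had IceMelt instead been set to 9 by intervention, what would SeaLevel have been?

38

Under do(IceMelt=9), the mechanism IceMelt <- |Forcing - CO2| is discarded; IceMelt is fixed at 9.
SeaLevel = 3IceMelt + 3CO2 - 1  [with IceMelt=9, CO2=4]  = 38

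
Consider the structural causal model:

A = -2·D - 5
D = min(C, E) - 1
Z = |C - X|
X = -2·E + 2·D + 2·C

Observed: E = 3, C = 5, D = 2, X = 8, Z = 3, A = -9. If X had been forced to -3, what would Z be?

8

Intervening sets X = -3 and removes its equation (X = -2·E + 2·D + 2·C).
Z = |C - X|  [with C=5, X=-3]  = 8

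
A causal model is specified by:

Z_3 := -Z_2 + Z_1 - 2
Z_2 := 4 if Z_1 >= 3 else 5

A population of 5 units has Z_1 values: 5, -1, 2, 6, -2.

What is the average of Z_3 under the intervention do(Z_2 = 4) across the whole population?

-4

Under do(Z_2=4), Z_2's equation is replaced by Z_2=4 for every unit. Per-unit Z_3: -1, -7, -4, 0, -8. Mean = -4.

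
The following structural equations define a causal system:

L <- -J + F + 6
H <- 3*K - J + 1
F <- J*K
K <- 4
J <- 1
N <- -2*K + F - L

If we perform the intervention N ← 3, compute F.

do(N=3) replaces the equation N <- -2*K + F - L with the constant N = 3.
F is not downstream of the intervention, so its value is determined by the original equations.
F = J*K  [with J=1, K=4]  = 4

4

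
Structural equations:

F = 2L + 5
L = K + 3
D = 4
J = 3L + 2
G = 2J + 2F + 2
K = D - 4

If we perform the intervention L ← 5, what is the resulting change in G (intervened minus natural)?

The intervention breaks the incoming arrows to L: L = K + 3 no longer applies, and L = 5.
J = 3L + 2  [with L=5]  = 17
F = 2L + 5  [with L=5]  = 15
G = 2J + 2F + 2  [with J=17, F=15]  = 66
Without intervention: K = D - 4  [with D=4]  = 0; L = K + 3  [with K=0]  = 3; J = 3L + 2  [with L=3]  = 11; F = 2L + 5  [with L=3]  = 11; G = 2J + 2F + 2  [with J=11, F=11]  = 46.
Change = 66 − 46 = 20.

20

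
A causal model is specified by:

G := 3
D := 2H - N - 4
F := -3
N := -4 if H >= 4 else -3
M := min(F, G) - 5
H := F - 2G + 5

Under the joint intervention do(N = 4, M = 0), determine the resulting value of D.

The joint intervention fixes N = 4, M = 0, removing each variable's own equation.
H = F - 2G + 5  [with F=-3, G=3]  = -4
D = 2H - N - 4  [with H=-4, N=4]  = -16

-16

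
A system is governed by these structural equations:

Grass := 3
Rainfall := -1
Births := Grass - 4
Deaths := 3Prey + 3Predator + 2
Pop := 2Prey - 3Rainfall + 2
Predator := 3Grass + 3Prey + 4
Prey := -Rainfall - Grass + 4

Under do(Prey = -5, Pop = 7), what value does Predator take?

The joint intervention fixes Prey = -5, Pop = 7, removing each variable's own equation.
Predator = 3Grass + 3Prey + 4  [with Grass=3, Prey=-5]  = -2

-2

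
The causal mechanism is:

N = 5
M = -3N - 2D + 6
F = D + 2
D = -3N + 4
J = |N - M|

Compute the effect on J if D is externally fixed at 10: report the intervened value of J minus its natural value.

Under do(D=10), the mechanism D = -3N + 4 is discarded; D is fixed at 10.
M = -3N - 2D + 6  [with N=5, D=10]  = -29
J = |N - M|  [with N=5, M=-29]  = 34
Without intervention: D = -3N + 4  [with N=5]  = -11; M = -3N - 2D + 6  [with N=5, D=-11]  = 13; J = |N - M|  [with N=5, M=13]  = 8.
Change = 34 − 8 = 26.

26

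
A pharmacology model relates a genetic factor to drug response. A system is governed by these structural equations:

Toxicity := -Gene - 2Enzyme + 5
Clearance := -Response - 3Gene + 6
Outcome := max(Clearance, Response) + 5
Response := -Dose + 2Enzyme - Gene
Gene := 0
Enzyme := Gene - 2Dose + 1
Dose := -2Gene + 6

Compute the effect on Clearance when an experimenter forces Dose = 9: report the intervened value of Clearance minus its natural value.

15

Under do(Dose=9), the mechanism Dose := -2Gene + 6 is discarded; Dose is fixed at 9.
Enzyme = Gene - 2Dose + 1  [with Gene=0, Dose=9]  = -17
Response = -Dose + 2Enzyme - Gene  [with Dose=9, Enzyme=-17, Gene=0]  = -43
Clearance = -Response - 3Gene + 6  [with Response=-43, Gene=0]  = 49
Without intervention: Dose = -2Gene + 6  [with Gene=0]  = 6; Enzyme = Gene - 2Dose + 1  [with Gene=0, Dose=6]  = -11; Response = -Dose + 2Enzyme - Gene  [with Dose=6, Enzyme=-11, Gene=0]  = -28; Clearance = -Response - 3Gene + 6  [with Response=-28, Gene=0]  = 34.
Change = 49 − 34 = 15.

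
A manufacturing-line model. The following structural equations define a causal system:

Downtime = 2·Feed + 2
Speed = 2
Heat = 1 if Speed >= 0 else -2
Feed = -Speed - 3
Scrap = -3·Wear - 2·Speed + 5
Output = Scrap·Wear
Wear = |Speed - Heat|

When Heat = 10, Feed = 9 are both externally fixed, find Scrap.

-23

Setting Heat = 10, Feed = 9 by intervention discards those variables' equations.
Wear = |Speed - Heat|  [with Speed=2, Heat=10]  = 8
Scrap = -3·Wear - 2·Speed + 5  [with Wear=8, Speed=2]  = -23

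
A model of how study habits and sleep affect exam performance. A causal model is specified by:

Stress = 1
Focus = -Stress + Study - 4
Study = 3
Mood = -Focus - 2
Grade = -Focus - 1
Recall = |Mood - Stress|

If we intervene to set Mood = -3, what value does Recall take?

Intervening sets Mood = -3 and removes its equation (Mood = -Focus - 2).
Recall = |Mood - Stress|  [with Mood=-3, Stress=1]  = 4

4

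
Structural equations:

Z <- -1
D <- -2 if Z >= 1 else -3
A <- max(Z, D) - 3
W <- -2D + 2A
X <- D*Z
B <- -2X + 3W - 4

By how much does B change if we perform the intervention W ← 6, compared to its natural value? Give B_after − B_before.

24

Under do(W=6), the mechanism W <- -2D + 2A is discarded; W is fixed at 6.
D = -2 if Z >= 1 else -3  [with Z=-1]  = -3
X = D*Z  [with D=-3, Z=-1]  = 3
B = -2X + 3W - 4  [with X=3, W=6]  = 8
Without intervention: D = -2 if Z >= 1 else -3  [with Z=-1]  = -3; A = max(Z, D) - 3  [with Z=-1, D=-3]  = -4; W = -2D + 2A  [with D=-3, A=-4]  = -2; X = D*Z  [with D=-3, Z=-1]  = 3; B = -2X + 3W - 4  [with X=3, W=-2]  = -16.
Change = 8 − (-16) = 24.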